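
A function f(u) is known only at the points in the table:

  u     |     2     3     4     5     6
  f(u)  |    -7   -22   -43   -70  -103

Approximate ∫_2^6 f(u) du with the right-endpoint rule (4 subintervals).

-238

Δu = 1.
Sum = 1·[(-22) + (-43) + (-70) + (-103)] = -238.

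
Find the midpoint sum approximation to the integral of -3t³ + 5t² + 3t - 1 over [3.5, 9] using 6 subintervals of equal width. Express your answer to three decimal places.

-3547.299

Δt = (9 − 3.5)/6 = 11/12.
Midpoints: 95/24, 4.875, 139/24, 161/24, 7.625, 205/24.
f(95/24) = -446263/4608, f(4.875) = -110141/512, f(139/24) = -204147/512, f(161/24) = -3048313/4608, f(7.625) = -520903/512, f(205/24) = -2273551/1536.
Sum = Δt · [f(95/24) + f(4.875) + f(139/24) + ...].
Sum ≈ -3547.299.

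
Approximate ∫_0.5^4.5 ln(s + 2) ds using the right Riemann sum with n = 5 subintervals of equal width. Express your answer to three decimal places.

6.245

Δs = (4.5 − 0.5)/5 = 0.8.
Right endpoints: 1.3, 2.1, 2.9, 3.7, 4.5.
f(1.3) ≈ 1.194, f(2.1) ≈ 1.411, f(2.9) ≈ 1.589, f(3.7) ≈ 1.740, f(4.5) ≈ 1.872.
Sum = Δs · [f(1.3) + f(2.1) + f(2.9) + f(3.7) + f(4.5)].
Sum ≈ 6.245.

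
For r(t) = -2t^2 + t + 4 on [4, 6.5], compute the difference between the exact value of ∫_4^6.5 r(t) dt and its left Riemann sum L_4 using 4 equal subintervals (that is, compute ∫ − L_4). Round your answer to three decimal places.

Exact integral: ∫_4^6.5 r(t) dt ≈ -117.29167.
L_4 = -101.9921875.
Error ≈ -117.29167 − (-101.9921875) ≈ -15.299.

-15.299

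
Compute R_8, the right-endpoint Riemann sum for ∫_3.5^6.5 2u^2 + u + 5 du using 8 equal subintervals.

196.453125

Δu = (6.5 − 3.5)/8 = 0.375.
Right endpoints: 3.875, 4.25, 4.625, 5, 5.375, 5.75, 6.125, 6.5.
f(3.875) = 38.90625, f(4.25) = 45.375, f(4.625) = 52.40625, f(5) = 60, f(5.375) = 68.15625, f(5.75) = 76.875, f(6.125) = 86.15625, f(6.5) = 96.
Sum = Δu · [f(3.875) + f(4.25) + f(4.625) + ...].
Sum = 196.453125.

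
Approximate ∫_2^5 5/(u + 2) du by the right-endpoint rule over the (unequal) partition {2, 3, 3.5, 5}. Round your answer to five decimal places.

2.52597

Subinterval widths: 1, 0.5, 1.5.
Right endpoints: 3, 3.5, 5.
f(3) = 1, f(3.5) = 10/11, f(5) = 5/7.
Sum = Σ Δu_i · f(u_i).
Sum ≈ 2.52597.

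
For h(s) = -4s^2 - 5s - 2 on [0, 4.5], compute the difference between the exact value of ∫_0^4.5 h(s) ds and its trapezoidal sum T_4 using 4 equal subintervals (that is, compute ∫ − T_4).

3.796875

Exact integral: ∫_0^4.5 h(s) ds = -181.125.
T_4 = -184.921875.
Error = -181.125 − (-184.921875) = 3.796875.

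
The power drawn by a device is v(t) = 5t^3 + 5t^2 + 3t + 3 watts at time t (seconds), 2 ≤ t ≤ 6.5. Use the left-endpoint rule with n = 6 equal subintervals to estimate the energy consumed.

Δt = (6.5 − 2)/6 = 0.75.
Left endpoints: 2, 2.75, 3.5, 4.25, 5, 5.75.
v(2) = 69, v(2.75) = 153.046875, v(3.5) = 289.125, v(4.25) = 489.890625, v(5) = 768, v(5.75) = 1136.109375.
Sum = Δt · [v(2) + v(2.75) + v(3.5) + ...].
Sum = 2178.87890625.

2178.87890625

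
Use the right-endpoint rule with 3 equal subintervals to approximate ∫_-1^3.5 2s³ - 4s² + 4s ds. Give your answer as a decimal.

Δs = (3.5 − (-1))/3 = 1.5.
Right endpoints: 0.5, 2, 3.5.
f(0.5) = 1.25, f(2) = 8, f(3.5) = 50.75.
Sum = Δs · [f(0.5) + f(2) + f(3.5)].
Sum = 90.

90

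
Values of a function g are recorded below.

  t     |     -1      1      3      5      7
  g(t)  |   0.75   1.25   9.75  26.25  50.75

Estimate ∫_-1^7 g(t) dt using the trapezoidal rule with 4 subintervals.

Δt = 2.
T_4 = (2/2)·[0.75 + 2·1.25 + 2·9.75 + 2·26.25 + 50.75] = 126.

126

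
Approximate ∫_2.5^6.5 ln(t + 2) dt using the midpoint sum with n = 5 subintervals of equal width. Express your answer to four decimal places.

7.4250

Δt = (6.5 − 2.5)/5 = 0.8.
Midpoints: 2.9, 3.7, 4.5, 5.3, 6.1.
f(2.9) ≈ 1.5892, f(3.7) ≈ 1.7405, f(4.5) ≈ 1.8718, f(5.3) ≈ 1.9879, f(6.1) ≈ 2.0919.
Sum = Δt · [f(2.9) + f(3.7) + f(4.5) + f(5.3) + f(6.1)].
Sum ≈ 7.4250.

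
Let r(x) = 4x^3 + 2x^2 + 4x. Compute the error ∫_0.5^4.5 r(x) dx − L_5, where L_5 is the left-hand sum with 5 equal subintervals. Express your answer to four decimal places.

Exact integral: ∫_0.5^4.5 r(x) dx ≈ 510.666667.
L_5 = 356.32.
Error ≈ 510.666667 − 356.32 ≈ 154.3467.

154.3467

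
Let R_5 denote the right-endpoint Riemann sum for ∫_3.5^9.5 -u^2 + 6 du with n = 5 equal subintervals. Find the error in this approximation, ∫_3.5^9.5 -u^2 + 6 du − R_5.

48.24

Exact integral: ∫_3.5^9.5 f(u) du = -235.5.
R_5 = -283.74.
Error = -235.5 − (-283.74) = 48.24.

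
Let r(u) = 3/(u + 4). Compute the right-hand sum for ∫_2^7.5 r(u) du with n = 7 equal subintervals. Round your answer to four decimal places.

1.8609

Δu = (7.5 − 2)/7 = 11/14.
Right endpoints: 39/14, 25/7, 61/14, 36/7, 83/14, 47/7, 7.5.
r(39/14) = 42/95, r(25/7) = 21/53, r(61/14) = 14/39, r(36/7) = 0.328125, r(83/14) = 42/139, r(47/7) = 0.28, r(7.5) = 6/23.
Sum = Δu · [r(39/14) + r(25/7) + r(61/14) + ...].
Sum ≈ 1.8609.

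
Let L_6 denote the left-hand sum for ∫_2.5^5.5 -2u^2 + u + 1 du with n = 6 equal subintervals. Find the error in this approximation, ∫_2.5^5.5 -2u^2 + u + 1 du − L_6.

Exact integral: ∫_2.5^5.5 f(u) du = -85.5.
L_6 = -74.5.
Error = -85.5 − (-74.5) = -11.

-11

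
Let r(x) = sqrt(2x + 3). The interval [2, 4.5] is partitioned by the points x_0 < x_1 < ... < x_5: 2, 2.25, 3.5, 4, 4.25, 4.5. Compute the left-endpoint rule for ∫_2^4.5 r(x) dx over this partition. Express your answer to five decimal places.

7.34279

Subinterval widths: 0.25, 1.25, 0.5, 0.25, 0.25.
Left endpoints: 2, 2.25, 3.5, 4, 4.25.
r(2) ≈ 2.64575, r(2.25) ≈ 2.73861, r(3.5) ≈ 3.16228, r(4) ≈ 3.31662, r(4.25) ≈ 3.39116.
Sum = Σ Δx_i · r(x_i).
Sum ≈ 7.34279.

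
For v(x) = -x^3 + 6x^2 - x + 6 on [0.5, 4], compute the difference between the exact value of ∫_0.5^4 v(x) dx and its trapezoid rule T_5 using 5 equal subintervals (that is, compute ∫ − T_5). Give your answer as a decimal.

Exact integral: ∫_0.5^4 v(x) dx = 76.890625.
T_5 = 76.67625.
Error = 76.890625 − 76.67625 = 0.214375.

0.214375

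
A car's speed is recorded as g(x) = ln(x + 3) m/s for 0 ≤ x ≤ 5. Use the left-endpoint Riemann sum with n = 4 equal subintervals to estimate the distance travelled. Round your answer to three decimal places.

7.700

Δx = (5 − 0)/4 = 1.25.
Left endpoints: 0, 1.25, 2.5, 3.75.
g(0) ≈ 1.099, g(1.25) ≈ 1.447, g(2.5) ≈ 1.705, g(3.75) ≈ 1.910.
Sum = Δx · [g(0) + g(1.25) + g(2.5) + g(3.75)].
Sum ≈ 7.700.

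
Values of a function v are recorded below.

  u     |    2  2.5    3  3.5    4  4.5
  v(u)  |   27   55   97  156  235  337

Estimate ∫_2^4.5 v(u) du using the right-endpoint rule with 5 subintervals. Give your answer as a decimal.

Δu = 0.5.
Sum = 0.5·[55 + 97 + 156 + 235 + 337] = 440.

440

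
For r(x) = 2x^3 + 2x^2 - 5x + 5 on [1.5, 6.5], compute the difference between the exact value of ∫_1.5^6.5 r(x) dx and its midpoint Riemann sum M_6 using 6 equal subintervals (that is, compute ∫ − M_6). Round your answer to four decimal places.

Exact integral: ∫_1.5^6.5 r(x) dx ≈ 995.833333.
M_6 ≈ 988.310185.
Error ≈ 995.833333 − 988.310185 ≈ 7.5231.

7.5231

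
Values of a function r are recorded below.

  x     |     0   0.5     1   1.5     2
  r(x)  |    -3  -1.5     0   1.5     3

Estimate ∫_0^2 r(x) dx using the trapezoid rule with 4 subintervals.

0

Δx = 0.5.
T_4 = (0.5/2)·[(-3) + 2·(-1.5) + 2·0 + 2·1.5 + 3] = 0.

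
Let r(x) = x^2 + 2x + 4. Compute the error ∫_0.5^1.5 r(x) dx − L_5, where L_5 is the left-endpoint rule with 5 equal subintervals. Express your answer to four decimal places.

Exact integral: ∫_0.5^1.5 r(x) dx ≈ 7.083333.
L_5 = 6.69.
Error ≈ 7.083333 − 6.69 ≈ 0.3933.

0.3933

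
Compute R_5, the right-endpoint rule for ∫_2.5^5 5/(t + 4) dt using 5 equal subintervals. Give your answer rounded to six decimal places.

1.574872

Δt = (5 − 2.5)/5 = 0.5.
Right endpoints: 3, 3.5, 4, 4.5, 5.
f(3) = 5/7, f(3.5) = 2/3, f(4) = 0.625, f(4.5) = 10/17, f(5) = 5/9.
Sum = Δt · [f(3) + f(3.5) + f(4) + f(4.5) + f(5)].
Sum ≈ 1.574872.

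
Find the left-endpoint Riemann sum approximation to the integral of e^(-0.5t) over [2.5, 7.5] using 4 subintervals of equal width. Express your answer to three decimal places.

Δt = (7.5 − 2.5)/4 = 1.25.
Left endpoints: 2.5, 3.75, 5, 6.25.
f(2.5) ≈ 0.287, f(3.75) ≈ 0.153, f(5) ≈ 0.082, f(6.25) ≈ 0.044.
Sum = Δt · [f(2.5) + f(3.75) + f(5) + f(6.25)].
Sum ≈ 0.707.

0.707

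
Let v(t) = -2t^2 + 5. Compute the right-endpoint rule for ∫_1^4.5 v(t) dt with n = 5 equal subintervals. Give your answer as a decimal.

-56.63

Δt = (4.5 − 1)/5 = 0.7.
Right endpoints: 1.7, 2.4, 3.1, 3.8, 4.5.
v(1.7) = -0.78, v(2.4) = -6.52, v(3.1) = -14.22, v(3.8) = -23.88, v(4.5) = -35.5.
Sum = Δt · [v(1.7) + v(2.4) + v(3.1) + v(3.8) + v(4.5)].
Sum = -56.63.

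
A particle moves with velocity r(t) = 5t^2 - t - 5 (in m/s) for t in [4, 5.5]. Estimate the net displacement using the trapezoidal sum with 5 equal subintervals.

Δt = (5.5 − 4)/5 = 0.3.
r(4) = 71, r(4.3) = 83.15, r(4.6) = 96.2, r(4.9) = 110.15, r(5.2) = 125, r(5.5) = 140.75.
T_5 = (Δt/2)·[r(t_0) + 2r(t_1) + ... + 2r(t_{4}) + r(t_5)].
Sum = 156.1125.

156.1125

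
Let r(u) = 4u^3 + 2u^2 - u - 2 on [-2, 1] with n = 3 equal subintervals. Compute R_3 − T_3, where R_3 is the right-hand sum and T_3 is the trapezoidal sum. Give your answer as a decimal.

13.5

R_3 = -2.
T_3 = -15.5.
R_3 − T_3 = 13.5.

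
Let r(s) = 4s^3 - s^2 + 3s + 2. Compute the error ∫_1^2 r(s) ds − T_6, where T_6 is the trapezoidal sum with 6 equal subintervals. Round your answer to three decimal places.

-0.079

Exact integral: ∫_1^2 r(s) ds ≈ 19.16667.
T_6 ≈ 19.24537.
Error ≈ 19.16667 − 19.24537 ≈ -0.079.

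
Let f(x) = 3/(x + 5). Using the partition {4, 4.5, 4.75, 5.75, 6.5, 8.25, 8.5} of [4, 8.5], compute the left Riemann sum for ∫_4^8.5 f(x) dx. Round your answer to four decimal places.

1.2757

Subinterval widths: 0.5, 0.25, 1, 0.75, 1.75, 0.25.
Left endpoints: 4, 4.5, 4.75, 5.75, 6.5, 8.25.
f(4) = 1/3, f(4.5) = 6/19, f(4.75) = 4/13, f(5.75) = 12/43, f(6.5) = 6/23, f(8.25) = 12/53.
Sum = Σ Δx_i · f(x_i).
Sum ≈ 1.2757.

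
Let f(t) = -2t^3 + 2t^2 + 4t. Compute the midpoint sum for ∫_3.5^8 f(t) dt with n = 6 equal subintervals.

Δt = (8 − 3.5)/6 = 0.75.
Midpoints: 3.875, 4.625, 5.375, 6.125, 6.875, 7.625.
f(3.875) = -70.83984375, f(4.625) = -136.58203125, f(5.375) = -231.29296875, f(6.125) = -360.03515625, f(6.875) = -527.87109375, f(7.625) = -739.86328125.
Sum = Δt · [f(3.875) + f(4.625) + f(5.375) + ...].
Sum = -1549.86328125.

-1549.86328125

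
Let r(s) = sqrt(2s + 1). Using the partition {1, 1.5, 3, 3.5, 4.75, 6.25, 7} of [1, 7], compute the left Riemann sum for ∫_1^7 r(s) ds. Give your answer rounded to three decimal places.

Subinterval widths: 0.5, 1.5, 0.5, 1.25, 1.5, 0.75.
Left endpoints: 1, 1.5, 3, 3.5, 4.75, 6.25.
r(1) ≈ 1.732, r(1.5) ≈ 2.000, r(3) ≈ 2.646, r(3.5) ≈ 2.828, r(4.75) ≈ 3.240, r(6.25) ≈ 3.674.
Sum = Σ Δs_i · r(s_i).
Sum ≈ 16.341.

16.341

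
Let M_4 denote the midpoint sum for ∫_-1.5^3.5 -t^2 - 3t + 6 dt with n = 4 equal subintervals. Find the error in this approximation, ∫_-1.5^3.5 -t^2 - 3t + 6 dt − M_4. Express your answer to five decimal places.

-0.65104

Exact integral: ∫_-1.5^3.5 f(t) dt ≈ -0.4166667.
M_4 = 0.234375.
Error ≈ -0.4166667 − 0.234375 ≈ -0.65104.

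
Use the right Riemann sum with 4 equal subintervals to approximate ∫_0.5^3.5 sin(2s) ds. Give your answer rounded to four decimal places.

Δs = (3.5 − 0.5)/4 = 0.75.
Right endpoints: 1.25, 2, 2.75, 3.5.
f(1.25) ≈ 0.5985, f(2) ≈ -0.7568, f(2.75) ≈ -0.7055, f(3.5) ≈ 0.6570.
Sum = Δs · [f(1.25) + f(2) + f(2.75) + f(3.5)].
Sum ≈ -0.1552.

-0.1552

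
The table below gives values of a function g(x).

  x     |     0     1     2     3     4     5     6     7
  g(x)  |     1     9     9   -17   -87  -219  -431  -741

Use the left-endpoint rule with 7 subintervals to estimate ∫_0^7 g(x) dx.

Δx = 1.
Sum = 1·[1 + 9 + 9 + (-17) + (-87) + (-219) + (-431)] = -735.

-735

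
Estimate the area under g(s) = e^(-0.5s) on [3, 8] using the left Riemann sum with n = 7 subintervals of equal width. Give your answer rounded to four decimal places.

0.4871

Δs = (8 − 3)/7 = 5/7.
Left endpoints: 3, 26/7, 31/7, 36/7, 41/7, 46/7, 51/7.
g(3) ≈ 0.2231, g(26/7) ≈ 0.1561, g(31/7) ≈ 0.1092, g(36/7) ≈ 0.0764, g(41/7) ≈ 0.0535, g(46/7) ≈ 0.0374, g(51/7) ≈ 0.0262.
Sum = Δs · [g(3) + g(26/7) + g(31/7) + ...].
Sum ≈ 0.4871.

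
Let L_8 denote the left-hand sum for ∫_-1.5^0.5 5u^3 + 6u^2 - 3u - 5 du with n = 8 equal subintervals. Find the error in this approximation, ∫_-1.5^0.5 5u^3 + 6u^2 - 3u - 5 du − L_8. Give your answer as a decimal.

-0.03125

Exact integral: ∫_-1.5^0.5 f(u) du = -6.25.
L_8 = -6.21875.
Error = -6.25 − (-6.21875) = -0.03125.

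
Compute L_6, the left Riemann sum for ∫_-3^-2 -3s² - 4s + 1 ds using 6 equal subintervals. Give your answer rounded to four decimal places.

Δs = (-2 − (-3))/6 = 1/6.
Left endpoints: -3, -17/6, -8/3, -2.5, -7/3, -13/6.
f(-3) = -14, f(-17/6) = -11.75, f(-8/3) = -29/3, f(-2.5) = -7.75, f(-7/3) = -6, f(-13/6) = -53/12.
Sum = Δs · [f(-3) + f(-17/6) + f(-8/3) + ...].
Sum ≈ -8.9306.

-8.9306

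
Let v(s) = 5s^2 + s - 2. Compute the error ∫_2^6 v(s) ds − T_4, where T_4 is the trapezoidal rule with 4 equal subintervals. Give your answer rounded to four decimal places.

Exact integral: ∫_2^6 v(s) ds ≈ 354.666667.
T_4 = 358.
Error ≈ 354.666667 − 358 ≈ -3.3333.

-3.3333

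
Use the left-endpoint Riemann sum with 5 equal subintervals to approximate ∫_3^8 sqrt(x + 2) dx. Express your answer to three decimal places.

Δx = (8 − 3)/5 = 1.
Left endpoints: 3, 4, 5, 6, 7.
f(3) ≈ 2.236, f(4) ≈ 2.449, f(5) ≈ 2.646, f(6) ≈ 2.828, f(7) ≈ 3.000.
Sum = Δx · [f(3) + f(4) + f(5) + f(6) + f(7)].
Sum ≈ 13.160.

13.160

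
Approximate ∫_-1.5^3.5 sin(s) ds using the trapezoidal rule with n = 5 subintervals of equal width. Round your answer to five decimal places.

0.92183

Δs = (3.5 − (-1.5))/5 = 1.
f(-1.5) ≈ -0.99749, f(-0.5) ≈ -0.47943, f(0.5) ≈ 0.47943, f(1.5) ≈ 0.99749, f(2.5) ≈ 0.59847, f(3.5) ≈ -0.35078.
T_5 = (Δs/2)·[f(s_0) + 2f(s_1) + ... + 2f(s_{4}) + f(s_5)].
Sum ≈ 0.92183.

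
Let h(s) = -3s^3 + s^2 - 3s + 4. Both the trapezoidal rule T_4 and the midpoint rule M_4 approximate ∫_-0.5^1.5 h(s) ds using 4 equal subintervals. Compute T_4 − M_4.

-0.4375

T_4 = 2.125.
M_4 = 2.5625.
T_4 − M_4 = -0.4375.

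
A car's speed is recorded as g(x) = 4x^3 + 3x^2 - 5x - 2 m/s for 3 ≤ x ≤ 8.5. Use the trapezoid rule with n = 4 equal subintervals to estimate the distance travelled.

5681.84375

Δx = (8.5 − 3)/4 = 1.375.
g(3) = 118, g(4.375) = 368.5078125, g(5.75) = 828.875, g(7.125) = 1561.4921875, g(8.5) = 2628.75.
T_4 = (Δx/2)·[g(x_0) + 2g(x_1) + 2g(x_2) + 2g(x_3) + g(x_4)].
Sum = 5681.84375.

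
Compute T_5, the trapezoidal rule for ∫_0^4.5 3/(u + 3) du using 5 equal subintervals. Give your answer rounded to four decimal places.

2.7676

Δu = (4.5 − 0)/5 = 0.9.
f(0) = 1, f(0.9) = 10/13, f(1.8) = 0.625, f(2.7) = 10/19, f(3.6) = 5/11, f(4.5) = 0.4.
T_5 = (Δu/2)·[f(u_0) + 2f(u_1) + ... + 2f(u_{4}) + f(u_5)].
Sum ≈ 2.7676.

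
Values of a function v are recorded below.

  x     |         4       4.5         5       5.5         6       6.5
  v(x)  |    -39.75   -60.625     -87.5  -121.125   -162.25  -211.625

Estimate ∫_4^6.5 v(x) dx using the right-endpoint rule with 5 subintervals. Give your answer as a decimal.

Δx = 0.5.
Sum = 0.5·[(-60.625) + (-87.5) + (-121.125) + (-162.25) + (-211.625)] = -321.5625.

-321.5625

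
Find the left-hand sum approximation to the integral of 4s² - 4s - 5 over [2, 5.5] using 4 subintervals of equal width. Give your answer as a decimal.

Δs = (5.5 − 2)/4 = 0.875.
Left endpoints: 2, 2.875, 3.75, 4.625.
f(2) = 3, f(2.875) = 16.5625, f(3.75) = 36.25, f(4.625) = 62.0625.
Sum = Δs · [f(2) + f(2.875) + f(3.75) + f(4.625)].
Sum = 103.140625.

103.140625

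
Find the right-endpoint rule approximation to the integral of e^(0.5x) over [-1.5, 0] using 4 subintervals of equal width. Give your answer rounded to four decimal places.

Δx = (0 − (-1.5))/4 = 0.375.
Right endpoints: -1.125, -0.75, -0.375, 0.
f(-1.125) ≈ 0.5698, f(-0.75) ≈ 0.6873, f(-0.375) ≈ 0.8290, f(0) ≈ 1.0000.
Sum = Δx · [f(-1.125) + f(-0.75) + f(-0.375) + f(0)].
Sum ≈ 1.1573.

1.1573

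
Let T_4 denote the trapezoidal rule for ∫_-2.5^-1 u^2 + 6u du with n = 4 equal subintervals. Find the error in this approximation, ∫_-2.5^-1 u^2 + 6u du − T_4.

Exact integral: ∫_-2.5^-1 f(u) du = -10.875.
T_4 = -10.83984375.
Error = -10.875 − (-10.83984375) = -0.03515625.

-0.03515625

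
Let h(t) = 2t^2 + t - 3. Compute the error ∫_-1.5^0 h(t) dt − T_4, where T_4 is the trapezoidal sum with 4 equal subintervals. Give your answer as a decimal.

-0.0703125

Exact integral: ∫_-1.5^0 h(t) dt = -3.375.
T_4 = -3.3046875.
Error = -3.375 − (-3.3046875) = -0.0703125.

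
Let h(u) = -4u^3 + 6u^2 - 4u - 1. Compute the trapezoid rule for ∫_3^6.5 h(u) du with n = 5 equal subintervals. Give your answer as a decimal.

-1293.39

Δu = (6.5 − 3)/5 = 0.7.
h(3) = -67, h(3.7) = -136.272, h(4.4) = -243.176, h(5.1) = -395.944, h(5.8) = -602.808, h(6.5) = -872.
T_5 = (Δu/2)·[h(u_0) + 2h(u_1) + ... + 2h(u_{4}) + h(u_5)].
Sum = -1293.39.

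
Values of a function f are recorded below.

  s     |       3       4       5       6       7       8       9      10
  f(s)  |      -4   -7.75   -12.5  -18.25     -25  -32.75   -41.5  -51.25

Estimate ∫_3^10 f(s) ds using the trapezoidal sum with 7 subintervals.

-165.375

Δs = 1.
T_7 = (1/2)·[(-4) + 2·(-7.75) + 2·(-12.5) + 2·(-18.25) + 2·(-25) + 2·(-32.75) + 2·(-41.5) + (-51.25)] = -165.375.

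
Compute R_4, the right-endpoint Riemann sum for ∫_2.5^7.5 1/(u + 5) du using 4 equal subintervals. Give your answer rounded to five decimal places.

0.47897

Δu = (7.5 − 2.5)/4 = 1.25.
Right endpoints: 3.75, 5, 6.25, 7.5.
f(3.75) = 4/35, f(5) = 0.1, f(6.25) = 4/45, f(7.5) = 0.08.
Sum = Δu · [f(3.75) + f(5) + f(6.25) + f(7.5)].
Sum ≈ 0.47897.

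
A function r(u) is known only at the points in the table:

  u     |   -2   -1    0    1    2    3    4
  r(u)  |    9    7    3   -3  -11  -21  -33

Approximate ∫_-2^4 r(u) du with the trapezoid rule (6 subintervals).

-37

Δu = 1.
T_6 = (1/2)·[9 + 2·7 + 2·3 + 2·(-3) + 2·(-11) + 2·(-21) + (-33)] = -37.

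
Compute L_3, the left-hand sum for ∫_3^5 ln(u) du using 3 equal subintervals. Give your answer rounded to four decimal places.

Δu = (5 − 3)/3 = 2/3.
Left endpoints: 3, 11/3, 13/3.
f(3) ≈ 1.0986, f(11/3) ≈ 1.2993, f(13/3) ≈ 1.4663.
Sum = Δu · [f(3) + f(11/3) + f(13/3)].
Sum ≈ 2.5762.

2.5762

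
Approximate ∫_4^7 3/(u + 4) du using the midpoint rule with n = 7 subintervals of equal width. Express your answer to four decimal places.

Δu = (7 − 4)/7 = 3/7.
Midpoints: 59/14, 65/14, 71/14, 5.5, 83/14, 89/14, 95/14.
f(59/14) = 42/115, f(65/14) = 42/121, f(71/14) = 42/127, f(5.5) = 6/19, f(83/14) = 42/139, f(89/14) = 42/145, f(95/14) = 42/151.
Sum = Δu · [f(59/14) + f(65/14) + f(71/14) + ...].
Sum ≈ 0.9552.

0.9552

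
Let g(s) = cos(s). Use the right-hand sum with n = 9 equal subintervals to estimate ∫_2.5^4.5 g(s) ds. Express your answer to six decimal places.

-1.503917

Δs = (4.5 − 2.5)/9 = 2/9.
Right endpoints: 49/18, 53/18, 19/6, 61/18, 65/18, 23/6, 73/18, 77/18, 4.5.
g(49/18) ≈ -0.913345, g(53/18) ≈ -0.980629, g(19/6) ≈ -0.999686, g(61/18) ≈ -0.969578, g(65/18) ≈ -0.891786, g(23/6) ≈ -0.770137, g(73/18) ≈ -0.610612, g(77/18) ≈ -0.421058, g(4.5) ≈ -0.210796.
Sum = Δs · [g(49/18) + g(53/18) + g(19/6) + ...].
Sum ≈ -1.503917.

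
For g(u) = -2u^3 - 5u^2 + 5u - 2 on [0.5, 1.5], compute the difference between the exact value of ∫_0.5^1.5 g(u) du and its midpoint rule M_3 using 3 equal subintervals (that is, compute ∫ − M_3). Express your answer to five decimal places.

Exact integral: ∫_0.5^1.5 g(u) du ≈ -4.9166667.
M_3 ≈ -4.8148148.
Error ≈ -4.9166667 − (-4.8148148) ≈ -0.10185.

-0.10185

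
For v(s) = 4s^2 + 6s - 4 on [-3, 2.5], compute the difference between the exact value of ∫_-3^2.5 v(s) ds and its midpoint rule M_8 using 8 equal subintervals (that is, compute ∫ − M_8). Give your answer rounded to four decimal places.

Exact integral: ∫_-3^2.5 v(s) ds ≈ 26.583333.
M_8 ≈ 25.716797.
Error ≈ 26.583333 − 25.716797 ≈ 0.8665.

0.8665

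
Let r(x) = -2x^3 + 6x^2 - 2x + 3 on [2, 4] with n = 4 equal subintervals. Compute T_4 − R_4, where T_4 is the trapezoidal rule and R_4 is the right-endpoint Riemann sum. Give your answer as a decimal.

11

T_4 = -15.
R_4 = -26.
T_4 − R_4 = 11.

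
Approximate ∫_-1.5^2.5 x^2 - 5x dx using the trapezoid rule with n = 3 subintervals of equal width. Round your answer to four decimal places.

Δx = (2.5 − (-1.5))/3 = 4/3.
f(-1.5) = 9.75, f(-1/6) = 31/36, f(7/6) = -161/36, f(2.5) = -6.25.
T_3 = (Δx/2)·[f(x_0) + 2f(x_1) + 2f(x_2) + f(x_3)].
Sum ≈ -2.4815.

-2.4815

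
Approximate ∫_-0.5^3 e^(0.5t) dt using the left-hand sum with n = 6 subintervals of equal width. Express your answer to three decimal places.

Δt = (3 − (-0.5))/6 = 7/12.
Left endpoints: -0.5, 1/12, 2/3, 1.25, 11/6, 29/12.
f(-0.5) ≈ 0.779, f(1/12) ≈ 1.043, f(2/3) ≈ 1.396, f(1.25) ≈ 1.868, f(11/6) ≈ 2.501, f(29/12) ≈ 3.348.
Sum = Δt · [f(-0.5) + f(1/12) + f(2/3) + ...].
Sum ≈ 6.378.

6.378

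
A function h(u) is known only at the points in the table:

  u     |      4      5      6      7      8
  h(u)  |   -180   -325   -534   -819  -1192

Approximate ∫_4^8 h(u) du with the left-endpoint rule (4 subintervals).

Δu = 1.
Sum = 1·[(-180) + (-325) + (-534) + (-819)] = -1858.

-1858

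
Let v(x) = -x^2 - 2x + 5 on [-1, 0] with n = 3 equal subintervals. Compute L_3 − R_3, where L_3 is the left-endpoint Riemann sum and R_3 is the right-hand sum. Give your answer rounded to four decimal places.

L_3 ≈ 5.814815.
R_3 ≈ 5.481481.
L_3 − R_3 ≈ 0.3333.

0.3333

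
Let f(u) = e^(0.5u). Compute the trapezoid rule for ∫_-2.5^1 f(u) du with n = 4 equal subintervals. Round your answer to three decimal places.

Δu = (1 − (-2.5))/4 = 0.875.
f(-2.5) ≈ 0.287, f(-1.625) ≈ 0.444, f(-0.75) ≈ 0.687, f(0.125) ≈ 1.064, f(1) ≈ 1.649.
T_4 = (Δu/2)·[f(u_0) + 2f(u_1) + 2f(u_2) + 2f(u_3) + f(u_4)].
Sum ≈ 2.768.

2.768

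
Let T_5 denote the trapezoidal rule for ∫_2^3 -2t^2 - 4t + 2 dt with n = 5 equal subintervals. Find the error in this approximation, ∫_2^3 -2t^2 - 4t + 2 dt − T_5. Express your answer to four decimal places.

Exact integral: ∫_2^3 f(t) dt ≈ -20.666667.
T_5 = -20.68.
Error ≈ -20.666667 − (-20.68) ≈ 0.0133.

0.0133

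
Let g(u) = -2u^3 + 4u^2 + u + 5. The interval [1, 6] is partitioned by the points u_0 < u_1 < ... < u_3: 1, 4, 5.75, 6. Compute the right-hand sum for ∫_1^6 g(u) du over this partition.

Subinterval widths: 3, 1.75, 0.25.
Right endpoints: 4, 5.75, 6.
g(4) = -55, g(5.75) = -237.21875, g(6) = -277.
Sum = Σ Δu_i · g(u_i).
Sum = -649.3828125.

-649.3828125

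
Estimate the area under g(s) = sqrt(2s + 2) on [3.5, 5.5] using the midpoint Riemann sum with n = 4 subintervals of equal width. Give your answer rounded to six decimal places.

Δs = (5.5 − 3.5)/4 = 0.5.
Midpoints: 3.75, 4.25, 4.75, 5.25.
g(3.75) ≈ 3.082207, g(4.25) ≈ 3.240370, g(4.75) ≈ 3.391165, g(5.25) ≈ 3.535534.
Sum = Δs · [g(3.75) + g(4.25) + g(4.75) + g(5.25)].
Sum ≈ 6.624638.

6.624638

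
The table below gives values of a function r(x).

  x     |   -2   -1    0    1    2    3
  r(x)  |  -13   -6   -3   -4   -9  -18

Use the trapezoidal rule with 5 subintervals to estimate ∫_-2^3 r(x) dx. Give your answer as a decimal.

Δx = 1.
T_5 = (1/2)·[(-13) + 2·(-6) + 2·(-3) + 2·(-4) + 2·(-9) + (-18)] = -37.5.

-37.5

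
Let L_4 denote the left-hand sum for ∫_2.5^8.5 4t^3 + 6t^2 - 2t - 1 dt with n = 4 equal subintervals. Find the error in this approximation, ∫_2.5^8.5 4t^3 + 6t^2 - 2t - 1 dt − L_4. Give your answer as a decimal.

1921.5

Exact integral: ∫_2.5^8.5 f(t) dt = 6306.
L_4 = 4384.5.
Error = 6306 − 4384.5 = 1921.5.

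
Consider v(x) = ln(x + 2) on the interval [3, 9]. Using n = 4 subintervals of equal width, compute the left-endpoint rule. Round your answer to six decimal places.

11.717960

Δx = (9 − 3)/4 = 1.5.
Left endpoints: 3, 4.5, 6, 7.5.
v(3) ≈ 1.609438, v(4.5) ≈ 1.871802, v(6) ≈ 2.079442, v(7.5) ≈ 2.251292.
Sum = Δx · [v(3) + v(4.5) + v(6) + v(7.5)].
Sum ≈ 11.717960.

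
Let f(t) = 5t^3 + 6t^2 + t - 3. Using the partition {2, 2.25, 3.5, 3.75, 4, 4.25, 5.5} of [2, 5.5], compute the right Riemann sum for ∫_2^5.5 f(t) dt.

1966.76953125

Subinterval widths: 0.25, 1.25, 0.25, 0.25, 0.25, 1.25.
Right endpoints: 2.25, 3.5, 3.75, 4, 4.25, 5.5.
f(2.25) = 86.578125, f(3.5) = 288.375, f(3.75) = 348.796875, f(4) = 417, f(4.25) = 493.453125, f(5.5) = 1015.875.
Sum = Σ Δt_i · f(t_i).
Sum = 1966.76953125.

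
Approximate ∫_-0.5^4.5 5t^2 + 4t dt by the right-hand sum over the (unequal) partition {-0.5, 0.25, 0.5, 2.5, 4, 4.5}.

287.921875

Subinterval widths: 0.75, 0.25, 2, 1.5, 0.5.
Right endpoints: 0.25, 0.5, 2.5, 4, 4.5.
f(0.25) = 1.3125, f(0.5) = 3.25, f(2.5) = 41.25, f(4) = 96, f(4.5) = 119.25.
Sum = Σ Δt_i · f(t_i).
Sum = 287.921875.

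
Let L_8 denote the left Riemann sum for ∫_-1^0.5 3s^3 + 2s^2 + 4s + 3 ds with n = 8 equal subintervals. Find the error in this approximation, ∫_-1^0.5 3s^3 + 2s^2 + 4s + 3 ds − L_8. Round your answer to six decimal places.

Exact integral: ∫_-1^0.5 f(s) ds = 3.046875.
L_8 ≈ 2.30639648.
Error ≈ 3.046875 − 2.30639648 ≈ 0.740479.

0.740479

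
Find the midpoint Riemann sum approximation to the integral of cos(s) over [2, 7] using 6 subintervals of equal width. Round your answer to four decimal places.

-0.2598

Δs = (7 − 2)/6 = 5/6.
Midpoints: 29/12, 3.25, 49/12, 59/12, 5.75, 79/12.
f(29/12) ≈ -0.7485, f(3.25) ≈ -0.9941, f(49/12) ≈ -0.5884, f(59/12) ≈ 0.2029, f(5.75) ≈ 0.8612, f(79/12) ≈ 0.9553.
Sum = Δs · [f(29/12) + f(3.25) + f(49/12) + ...].
Sum ≈ -0.2598.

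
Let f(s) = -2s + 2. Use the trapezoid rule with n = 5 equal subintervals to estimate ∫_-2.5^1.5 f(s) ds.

Δs = (1.5 − (-2.5))/5 = 0.8.
f(-2.5) = 7, f(-1.7) = 5.4, f(-0.9) = 3.8, f(-0.1) = 2.2, f(0.7) = 0.6, f(1.5) = -1.
T_5 = (Δs/2)·[f(s_0) + 2f(s_1) + ... + 2f(s_{4}) + f(s_5)].
Sum = 12.

12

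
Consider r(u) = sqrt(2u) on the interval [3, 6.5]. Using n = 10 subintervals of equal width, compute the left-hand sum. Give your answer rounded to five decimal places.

10.52143

Δu = (6.5 − 3)/10 = 0.35.
Left endpoints: 3, 3.35, 3.7, 4.05, 4.4, 4.75, 5.1, 5.45, 5.8, 6.15.
r(3) ≈ 2.44949, r(3.35) ≈ 2.58844, r(3.7) ≈ 2.72029, r(4.05) ≈ 2.84605, r(4.4) ≈ 2.96648, r(4.75) ≈ 3.08221, r(5.1) ≈ 3.19374, r(5.45) ≈ 3.30151, r(5.8) ≈ 3.40588, r(6.15) ≈ 3.50714.
Sum = Δu · [r(3) + r(3.35) + r(3.7) + ...].
Sum ≈ 10.52143.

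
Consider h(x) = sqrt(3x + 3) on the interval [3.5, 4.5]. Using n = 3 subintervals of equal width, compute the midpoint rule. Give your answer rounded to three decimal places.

Δx = (4.5 − 3.5)/3 = 1/3.
Midpoints: 11/3, 4, 13/3.
h(11/3) ≈ 3.742, h(4) ≈ 3.873, h(13/3) ≈ 4.000.
Sum = Δx · [h(11/3) + h(4) + h(13/3)].
Sum ≈ 3.872.

3.872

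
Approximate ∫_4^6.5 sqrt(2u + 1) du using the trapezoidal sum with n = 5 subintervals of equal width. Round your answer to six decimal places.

8.459692

Δu = (6.5 − 4)/5 = 0.5.
f(4) ≈ 3.000000, f(4.5) ≈ 3.162278, f(5) ≈ 3.316625, f(5.5) ≈ 3.464102, f(6) ≈ 3.605551, f(6.5) ≈ 3.741657.
T_5 = (Δu/2)·[f(u_0) + 2f(u_1) + ... + 2f(u_{4}) + f(u_5)].
Sum ≈ 8.459692.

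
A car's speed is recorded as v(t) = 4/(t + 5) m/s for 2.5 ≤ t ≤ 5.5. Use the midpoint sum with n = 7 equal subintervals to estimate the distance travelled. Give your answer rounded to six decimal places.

Δt = (5.5 − 2.5)/7 = 3/7.
Midpoints: 19/7, 22/7, 25/7, 4, 31/7, 34/7, 37/7.
v(19/7) = 14/27, v(22/7) = 28/57, v(25/7) = 7/15, v(4) = 4/9, v(31/7) = 14/33, v(34/7) = 28/69, v(37/7) = 7/18.
Sum = Δt · [v(19/7) + v(22/7) + v(25/7) + ...].
Sum ≈ 1.345623.

1.345623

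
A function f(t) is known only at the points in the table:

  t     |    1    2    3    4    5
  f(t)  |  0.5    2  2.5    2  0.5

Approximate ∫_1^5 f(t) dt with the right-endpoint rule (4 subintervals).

Δt = 1.
Sum = 1·[2 + 2.5 + 2 + 0.5] = 7.

7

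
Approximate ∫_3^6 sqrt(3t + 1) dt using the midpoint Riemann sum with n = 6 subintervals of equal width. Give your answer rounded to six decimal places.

11.378311

Δt = (6 − 3)/6 = 0.5.
Midpoints: 3.25, 3.75, 4.25, 4.75, 5.25, 5.75.
f(3.25) ≈ 3.278719, f(3.75) ≈ 3.500000, f(4.25) ≈ 3.708099, f(4.75) ≈ 3.905125, f(5.25) ≈ 4.092676, f(5.75) ≈ 4.272002.
Sum = Δt · [f(3.25) + f(3.75) + f(4.25) + ...].
Sum ≈ 11.378311.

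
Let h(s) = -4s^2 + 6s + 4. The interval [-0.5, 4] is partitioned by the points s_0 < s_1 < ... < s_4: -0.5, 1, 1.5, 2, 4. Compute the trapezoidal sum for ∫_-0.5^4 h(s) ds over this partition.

Subinterval widths: 1.5, 0.5, 0.5, 2.
h(-0.5) = 0, h(1) = 6, h(1.5) = 4, h(2) = 0, h(4) = -36.
On each subinterval the trapezoid contributes (Δs_i/2)·[h(s_{i-1}) + h(s_i)].
Sum = -28.

-28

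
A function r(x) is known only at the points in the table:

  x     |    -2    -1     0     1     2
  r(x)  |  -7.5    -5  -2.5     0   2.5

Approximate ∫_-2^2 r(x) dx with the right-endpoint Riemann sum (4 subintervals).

-5

Δx = 1.
Sum = 1·[(-5) + (-2.5) + 0 + 2.5] = -5.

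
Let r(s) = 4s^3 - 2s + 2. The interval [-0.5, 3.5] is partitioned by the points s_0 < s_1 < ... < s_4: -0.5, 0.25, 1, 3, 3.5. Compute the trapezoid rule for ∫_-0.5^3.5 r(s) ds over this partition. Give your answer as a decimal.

Subinterval widths: 0.75, 0.75, 2, 0.5.
r(-0.5) = 2.5, r(0.25) = 1.5625, r(1) = 4, r(3) = 104, r(3.5) = 166.5.
On each subinterval the trapezoid contributes (Δs_i/2)·[r(s_{i-1}) + r(s_i)].
Sum = 179.234375.

179.234375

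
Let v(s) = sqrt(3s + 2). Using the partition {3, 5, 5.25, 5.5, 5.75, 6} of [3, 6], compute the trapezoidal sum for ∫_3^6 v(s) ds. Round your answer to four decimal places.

Subinterval widths: 2, 0.25, 0.25, 0.25, 0.25.
v(3) ≈ 3.3166, v(5) ≈ 4.1231, v(5.25) ≈ 4.2131, v(5.5) ≈ 4.3012, v(5.75) ≈ 4.3875, v(6) ≈ 4.4721.
On each subinterval the trapezoid contributes (Δs_i/2)·[v(s_{i-1}) + v(s_i)].
Sum ≈ 11.7396.

11.7396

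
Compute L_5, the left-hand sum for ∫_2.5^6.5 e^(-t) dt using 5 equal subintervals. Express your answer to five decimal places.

0.11707

Δt = (6.5 − 2.5)/5 = 0.8.
Left endpoints: 2.5, 3.3, 4.1, 4.9, 5.7.
f(2.5) ≈ 0.08208, f(3.3) ≈ 0.03688, f(4.1) ≈ 0.01657, f(4.9) ≈ 0.00745, f(5.7) ≈ 0.00335.
Sum = Δt · [f(2.5) + f(3.3) + f(4.1) + f(4.9) + f(5.7)].
Sum ≈ 0.11707.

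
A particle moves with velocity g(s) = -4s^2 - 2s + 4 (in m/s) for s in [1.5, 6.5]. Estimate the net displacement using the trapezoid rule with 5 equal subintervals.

-385

Δs = (6.5 − 1.5)/5 = 1.
g(1.5) = -8, g(2.5) = -26, g(3.5) = -52, g(4.5) = -86, g(5.5) = -128, g(6.5) = -178.
T_5 = (Δs/2)·[g(s_0) + 2g(s_1) + ... + 2g(s_{4}) + g(s_5)].
Sum = -385.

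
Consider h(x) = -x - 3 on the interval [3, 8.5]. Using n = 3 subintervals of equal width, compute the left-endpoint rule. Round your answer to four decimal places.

-43.0833

Δx = (8.5 − 3)/3 = 11/6.
Left endpoints: 3, 29/6, 20/3.
h(3) = -6, h(29/6) = -47/6, h(20/3) = -29/3.
Sum = Δx · [h(3) + h(29/6) + h(20/3)].
Sum ≈ -43.0833.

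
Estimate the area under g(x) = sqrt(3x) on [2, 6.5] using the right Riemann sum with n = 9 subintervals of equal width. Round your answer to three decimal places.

16.355

Δx = (6.5 − 2)/9 = 0.5.
Right endpoints: 2.5, 3, 3.5, 4, 4.5, 5, 5.5, 6, 6.5.
g(2.5) ≈ 2.739, g(3) ≈ 3.000, g(3.5) ≈ 3.240, g(4) ≈ 3.464, g(4.5) ≈ 3.674, g(5) ≈ 3.873, g(5.5) ≈ 4.062, g(6) ≈ 4.243, g(6.5) ≈ 4.416.
Sum = Δx · [g(2.5) + g(3) + g(3.5) + ...].
Sum ≈ 16.355.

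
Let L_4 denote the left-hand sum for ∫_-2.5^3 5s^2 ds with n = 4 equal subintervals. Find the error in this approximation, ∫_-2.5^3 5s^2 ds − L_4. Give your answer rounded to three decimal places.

0.788

Exact integral: ∫_-2.5^3 f(s) ds ≈ 71.04167.
L_4 = 70.25390625.
Error ≈ 71.04167 − 70.25390625 ≈ 0.788.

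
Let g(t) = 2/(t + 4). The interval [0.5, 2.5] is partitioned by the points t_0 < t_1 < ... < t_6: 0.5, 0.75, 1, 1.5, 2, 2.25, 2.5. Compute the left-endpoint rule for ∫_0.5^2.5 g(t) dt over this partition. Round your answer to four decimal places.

0.7615

Subinterval widths: 0.25, 0.25, 0.5, 0.5, 0.25, 0.25.
Left endpoints: 0.5, 0.75, 1, 1.5, 2, 2.25.
g(0.5) = 4/9, g(0.75) = 8/19, g(1) = 0.4, g(1.5) = 4/11, g(2) = 1/3, g(2.25) = 0.32.
Sum = Σ Δt_i · g(t_i).
Sum ≈ 0.7615.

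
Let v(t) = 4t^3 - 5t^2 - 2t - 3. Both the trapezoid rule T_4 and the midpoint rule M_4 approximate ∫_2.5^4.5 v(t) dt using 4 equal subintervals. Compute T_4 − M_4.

T_4 = 228.25.
M_4 = 223.625.
T_4 − M_4 = 4.625.

4.625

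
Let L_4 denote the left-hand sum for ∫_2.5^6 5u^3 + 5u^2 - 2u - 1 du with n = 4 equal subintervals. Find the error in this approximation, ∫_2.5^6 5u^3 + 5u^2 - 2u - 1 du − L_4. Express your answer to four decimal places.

469.6312

Exact integral: ∫_2.5^6 f(u) du ≈ 1871.880208.
L_4 ≈ 1402.249023.
Error ≈ 1871.880208 − 1402.249023 ≈ 469.6312.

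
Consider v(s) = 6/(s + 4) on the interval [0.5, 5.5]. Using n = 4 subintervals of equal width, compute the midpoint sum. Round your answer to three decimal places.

Δs = (5.5 − 0.5)/4 = 1.25.
Midpoints: 1.125, 2.375, 3.625, 4.875.
v(1.125) = 48/41, v(2.375) = 16/17, v(3.625) = 48/61, v(4.875) = 48/71.
Sum = Δs · [v(1.125) + v(2.375) + v(3.625) + v(4.875)].
Sum ≈ 4.469.

4.469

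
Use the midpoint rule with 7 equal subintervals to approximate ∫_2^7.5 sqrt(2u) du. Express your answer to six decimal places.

16.704429

Δu = (7.5 − 2)/7 = 11/14.
Midpoints: 67/28, 89/28, 111/28, 4.75, 155/28, 177/28, 199/28.
f(67/28) ≈ 2.187628, f(89/28) ≈ 2.521338, f(111/28) ≈ 2.815772, f(4.75) ≈ 3.082207, f(155/28) ≈ 3.327376, f(177/28) ≈ 3.555680, f(199/28) ≈ 3.770184.
Sum = Δu · [f(67/28) + f(89/28) + f(111/28) + ...].
Sum ≈ 16.704429.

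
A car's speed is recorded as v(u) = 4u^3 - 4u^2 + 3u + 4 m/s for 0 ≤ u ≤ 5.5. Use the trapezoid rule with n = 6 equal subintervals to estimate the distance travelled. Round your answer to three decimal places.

Δu = (5.5 − 0)/6 = 11/12.
v(0) = 4, v(11/12) = 2795/432, v(11/6) = 559/27, v(2.75) = 65.1875, v(11/3) = 4277/27, v(55/12) = 137743/432, v(5.5) = 565.
T_6 = (Δu/2)·[v(u_0) + 2v(u_1) + ... + 2v(u_{5}) + v(u_6)].
Sum ≈ 782.942.

782.942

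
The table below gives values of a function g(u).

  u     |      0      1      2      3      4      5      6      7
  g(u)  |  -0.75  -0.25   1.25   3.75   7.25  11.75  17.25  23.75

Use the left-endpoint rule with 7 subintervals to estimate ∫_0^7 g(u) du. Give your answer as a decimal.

Δu = 1.
Sum = 1·[(-0.75) + (-0.25) + 1.25 + 3.75 + 7.25 + 11.75 + 17.25] = 40.25.

40.25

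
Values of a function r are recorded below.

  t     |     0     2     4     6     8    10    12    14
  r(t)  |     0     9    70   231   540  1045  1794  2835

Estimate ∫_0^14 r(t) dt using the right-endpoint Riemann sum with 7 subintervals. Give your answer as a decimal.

Δt = 2.
Sum = 2·[9 + 70 + 231 + 540 + 1045 + 1794 + 2835] = 13048.

13048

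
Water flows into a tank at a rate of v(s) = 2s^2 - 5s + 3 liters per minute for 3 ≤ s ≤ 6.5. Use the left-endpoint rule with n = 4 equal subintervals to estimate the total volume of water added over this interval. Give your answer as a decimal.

71.9140625

Δs = (6.5 − 3)/4 = 0.875.
Left endpoints: 3, 3.875, 4.75, 5.625.
v(3) = 6, v(3.875) = 13.65625, v(4.75) = 24.375, v(5.625) = 38.15625.
Sum = Δs · [v(3) + v(3.875) + v(4.75) + v(5.625)].
Sum = 71.9140625.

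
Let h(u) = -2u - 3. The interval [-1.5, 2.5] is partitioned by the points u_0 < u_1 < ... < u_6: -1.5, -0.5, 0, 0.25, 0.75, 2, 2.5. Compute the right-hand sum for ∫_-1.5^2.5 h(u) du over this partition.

Subinterval widths: 1, 0.5, 0.25, 0.5, 1.25, 0.5.
Right endpoints: -0.5, 0, 0.25, 0.75, 2, 2.5.
h(-0.5) = -2, h(0) = -3, h(0.25) = -3.5, h(0.75) = -4.5, h(2) = -7, h(2.5) = -8.
Sum = Σ Δu_i · h(u_i).
Sum = -19.375.

-19.375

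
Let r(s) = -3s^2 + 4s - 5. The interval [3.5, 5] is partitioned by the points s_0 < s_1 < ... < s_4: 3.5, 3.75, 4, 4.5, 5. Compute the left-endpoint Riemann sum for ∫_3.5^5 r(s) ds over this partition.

-57.359375

Subinterval widths: 0.25, 0.25, 0.5, 0.5.
Left endpoints: 3.5, 3.75, 4, 4.5.
r(3.5) = -27.75, r(3.75) = -32.1875, r(4) = -37, r(4.5) = -47.75.
Sum = Σ Δs_i · r(s_i).
Sum = -57.359375.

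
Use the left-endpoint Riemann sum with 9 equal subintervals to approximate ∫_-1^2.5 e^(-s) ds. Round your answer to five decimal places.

3.18193

Δs = (2.5 − (-1))/9 = 7/18.
Left endpoints: -1, -11/18, -2/9, 1/6, 5/9, 17/18, 4/3, 31/18, 19/9.
f(-1) ≈ 2.71828, f(-11/18) ≈ 1.84248, f(-2/9) ≈ 1.24885, f(1/6) ≈ 0.84648, f(5/9) ≈ 0.57375, f(17/18) ≈ 0.38890, f(4/3) ≈ 0.26360, f(31/18) ≈ 0.17867, f(19/9) ≈ 0.12110.
Sum = Δs · [f(-1) + f(-11/18) + f(-2/9) + ...].
Sum ≈ 3.18193.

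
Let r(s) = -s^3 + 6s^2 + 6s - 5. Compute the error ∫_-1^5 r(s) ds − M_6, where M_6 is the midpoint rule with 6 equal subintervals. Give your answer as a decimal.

0

Exact integral: ∫_-1^5 r(s) ds = 138.
M_6 = 138.
Error = 138 − 138 = 0.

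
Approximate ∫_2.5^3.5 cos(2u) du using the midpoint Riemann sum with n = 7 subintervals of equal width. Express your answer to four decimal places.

Δu = (3.5 − 2.5)/7 = 1/7.
Midpoints: 18/7, 19/7, 20/7, 3, 22/7, 23/7, 24/7.
f(18/7) ≈ 0.4173, f(19/7) ≈ 0.6565, f(20/7) ≈ 0.8425, f(3) ≈ 0.9602, f(22/7) ≈ 1.0000, f(23/7) ≈ 0.9587, f(24/7) ≈ 0.8398.
Sum = Δu · [f(18/7) + f(19/7) + f(20/7) + ...].
Sum ≈ 0.8107.

0.8107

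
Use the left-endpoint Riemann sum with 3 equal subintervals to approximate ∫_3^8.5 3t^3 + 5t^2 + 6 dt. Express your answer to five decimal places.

Δt = (8.5 − 3)/3 = 11/6.
Left endpoints: 3, 29/6, 20/3.
f(3) = 132, f(29/6) = 11077/24, f(20/3) = 10054/9.
Sum = Δt · [f(3) + f(29/6) + f(20/3)].
Sum ≈ 3136.19676.

3136.19676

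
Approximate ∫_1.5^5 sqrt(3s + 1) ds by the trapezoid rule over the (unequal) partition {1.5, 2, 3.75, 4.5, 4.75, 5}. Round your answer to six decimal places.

Subinterval widths: 0.5, 1.75, 0.75, 0.25, 0.25.
f(1.5) ≈ 2.345208, f(2) ≈ 2.645751, f(3.75) ≈ 3.500000, f(4.5) ≈ 3.807887, f(4.75) ≈ 3.905125, f(5) ≈ 4.000000.
On each subinterval the trapezoid contributes (Δs_i/2)·[f(s_{i-1}) + f(s_i)].
Sum ≈ 11.317997.

11.317997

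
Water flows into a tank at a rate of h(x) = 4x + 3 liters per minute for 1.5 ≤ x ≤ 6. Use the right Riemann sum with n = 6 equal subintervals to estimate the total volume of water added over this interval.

87.75

Δx = (6 − 1.5)/6 = 0.75.
Right endpoints: 2.25, 3, 3.75, 4.5, 5.25, 6.
h(2.25) = 12, h(3) = 15, h(3.75) = 18, h(4.5) = 21, h(5.25) = 24, h(6) = 27.
Sum = Δx · [h(2.25) + h(3) + h(3.75) + ...].
Sum = 87.75.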